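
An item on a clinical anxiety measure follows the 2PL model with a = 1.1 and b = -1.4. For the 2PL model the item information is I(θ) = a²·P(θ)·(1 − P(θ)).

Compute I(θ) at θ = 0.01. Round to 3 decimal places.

P = 1/(1+e^{-1.5510}) = 0.8251
P(1−P) = 0.8251 × 0.1749 = 0.1443
I = a² × P(1−P) = 1.1² × 0.1443 = 0.17465

0.175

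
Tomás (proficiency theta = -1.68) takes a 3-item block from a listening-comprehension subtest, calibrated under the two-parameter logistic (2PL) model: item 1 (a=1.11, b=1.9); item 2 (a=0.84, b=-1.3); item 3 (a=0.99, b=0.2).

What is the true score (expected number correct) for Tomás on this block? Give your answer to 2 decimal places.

0.57

P(theta) = 1 / (1 + exp(−a(theta − b)))
P_1 = 1/(1+e^{3.9738}) = 0.0185
P_2 = 1/(1+e^{0.3192}) = 0.4209
P_3 = 1/(1+e^{1.8612}) = 0.1346
E[score] = 0.0185 + 0.4209 + 0.1346 = 0.5739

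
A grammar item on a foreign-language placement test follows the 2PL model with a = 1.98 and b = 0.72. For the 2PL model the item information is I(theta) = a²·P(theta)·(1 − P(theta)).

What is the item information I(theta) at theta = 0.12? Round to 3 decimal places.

0.702

P = 1/(1+e^{1.1880}) = 0.2336
P(1−P) = 0.2336 × 0.7664 = 0.1790
I = a² × P(1−P) = 1.98² × 0.1790 = 0.70191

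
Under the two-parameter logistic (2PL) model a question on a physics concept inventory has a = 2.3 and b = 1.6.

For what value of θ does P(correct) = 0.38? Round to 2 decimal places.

P(θ) = 1 / (1 + exp(−a(θ − b)))
logit = ln(0.3800/0.6200) = -0.4895
θ = b + logit/(a) = 1.6 + (-0.4895)/2.3000 = 1.3872

1.39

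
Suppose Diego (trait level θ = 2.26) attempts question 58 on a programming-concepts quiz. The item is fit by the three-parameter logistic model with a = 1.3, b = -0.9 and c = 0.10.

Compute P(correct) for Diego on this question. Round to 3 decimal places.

P(θ) = c + (1 − c) · 1 / (1 + exp(−a(θ − b)))
Exponent: 1.3 × (2.26 − (-0.9)) = 4.1080
1/(1 + e^{-4.1080}) = 0.9838
P = 0.10 + 0.90 × 0.9838 = 0.9854

0.985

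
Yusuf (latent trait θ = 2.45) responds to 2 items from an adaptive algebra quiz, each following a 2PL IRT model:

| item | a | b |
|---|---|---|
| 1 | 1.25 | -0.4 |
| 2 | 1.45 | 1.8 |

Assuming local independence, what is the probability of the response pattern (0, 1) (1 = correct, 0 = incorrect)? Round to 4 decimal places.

P(θ) = 1 / (1 + exp(−a(θ − b)))
P_1 = 1/(1+e^{-3.5625}) = 0.9724
P_2 = 1/(1+e^{-0.9425}) = 0.7196
L = (1−P_1) × P_2 = 0.0276 × 0.7196 = 0.01985

0.0199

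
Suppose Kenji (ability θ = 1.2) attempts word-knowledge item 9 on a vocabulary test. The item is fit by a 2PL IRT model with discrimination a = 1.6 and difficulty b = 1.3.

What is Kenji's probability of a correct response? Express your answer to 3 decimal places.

0.460

P(θ) = 1 / (1 + exp(−a(θ − b)))
Exponent: 1.6 × (1.2 − 1.3) = -0.1600
1/(1 + e^{0.1600}) = 0.4601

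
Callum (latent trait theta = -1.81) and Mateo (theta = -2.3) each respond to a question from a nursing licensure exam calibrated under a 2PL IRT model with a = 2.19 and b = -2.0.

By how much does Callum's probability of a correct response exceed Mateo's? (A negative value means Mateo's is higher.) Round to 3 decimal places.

0.261

P(theta) = 1 / (1 + exp(−a(theta − b)))
P(Callum) = 0.6025  [exponent 0.4161]
P(Mateo) = 0.3414  [exponent -0.6570]
Difference = 0.6025 − 0.3414 = 0.2611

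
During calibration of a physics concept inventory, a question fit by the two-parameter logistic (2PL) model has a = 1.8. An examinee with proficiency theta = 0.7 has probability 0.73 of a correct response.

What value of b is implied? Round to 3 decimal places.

0.147

P(theta) = 1 / (1 + exp(−a(theta − b)))
logit(0.73) = ln(0.73/0.27) = 0.9946
b = theta − logit/(a) = 0.7 − 0.9946/1.8000 = 0.1474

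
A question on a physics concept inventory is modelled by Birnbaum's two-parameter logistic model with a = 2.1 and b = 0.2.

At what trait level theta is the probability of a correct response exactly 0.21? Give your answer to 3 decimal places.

P(theta) = 1 / (1 + exp(−a(theta − b)))
logit = ln(0.2100/0.7900) = -1.3249
theta = b + logit/(a) = 0.2 + (-1.3249)/2.1000 = -0.4309

-0.431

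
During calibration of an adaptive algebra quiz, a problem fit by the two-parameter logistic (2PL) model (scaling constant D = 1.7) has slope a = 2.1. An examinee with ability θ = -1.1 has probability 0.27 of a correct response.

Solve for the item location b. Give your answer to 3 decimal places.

P(θ) = 1 / (1 + exp(−D·a(θ − b)))
logit(0.27) = ln(0.27/0.73) = -0.9946
b = θ − logit/(1.7·a) = -1.1 − (-0.9946)/3.5700 = -0.8214

-0.821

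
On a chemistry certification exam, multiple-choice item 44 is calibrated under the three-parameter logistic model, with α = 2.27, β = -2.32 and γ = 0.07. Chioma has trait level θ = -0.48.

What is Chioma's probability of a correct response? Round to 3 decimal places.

P(θ) = γ + (1 − γ) · 1 / (1 + exp(−α(θ − β)))
Exponent: 2.27 × (-0.48 − (-2.32)) = 4.1768
1/(1 + e^{-4.1768}) = 0.9849
P = 0.07 + 0.93 × 0.9849 = 0.9859

0.986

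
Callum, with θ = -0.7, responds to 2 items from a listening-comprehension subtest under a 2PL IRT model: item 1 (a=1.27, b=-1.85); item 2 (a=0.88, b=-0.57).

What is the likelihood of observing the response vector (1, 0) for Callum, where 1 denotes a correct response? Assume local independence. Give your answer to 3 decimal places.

0.429

P(θ) = 1 / (1 + exp(−a(θ − b)))
P_1 = 1/(1+e^{-1.4605}) = 0.8116
P_2 = 1/(1+e^{0.1144}) = 0.4714
L = P_1 × (1−P_2) = 0.8116 × 0.5286 = 0.42899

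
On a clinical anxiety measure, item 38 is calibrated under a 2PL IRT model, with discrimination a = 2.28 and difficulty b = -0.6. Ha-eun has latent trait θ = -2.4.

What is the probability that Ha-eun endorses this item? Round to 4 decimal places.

P(θ) = 1 / (1 + exp(−a(θ − b)))
Exponent: 2.28 × (-2.4 − (-0.6)) = -4.1040
1/(1 + e^{4.1040}) = 0.0162

0.0162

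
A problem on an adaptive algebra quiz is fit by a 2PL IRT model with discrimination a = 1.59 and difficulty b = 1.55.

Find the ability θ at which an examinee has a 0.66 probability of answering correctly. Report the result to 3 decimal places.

1.967

P(θ) = 1 / (1 + exp(−a(θ − b)))
logit = ln(0.6600/0.3400) = 0.6633
θ = b + logit/(a) = 1.55 + 0.6633/1.5900 = 1.9672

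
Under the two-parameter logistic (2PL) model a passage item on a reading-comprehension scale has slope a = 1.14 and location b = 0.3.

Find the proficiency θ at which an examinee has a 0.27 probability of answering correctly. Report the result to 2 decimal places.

P(θ) = 1 / (1 + exp(−a(θ − b)))
logit = ln(0.2700/0.7300) = -0.9946
θ = b + logit/(a) = 0.3 + (-0.9946)/1.1400 = -0.5725

-0.57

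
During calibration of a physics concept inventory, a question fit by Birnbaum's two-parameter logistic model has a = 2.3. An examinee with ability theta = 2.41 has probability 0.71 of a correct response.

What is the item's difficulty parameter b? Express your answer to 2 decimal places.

P(theta) = 1 / (1 + exp(−a(theta − b)))
logit(0.71) = ln(0.71/0.29) = 0.8954
b = theta − logit/(a) = 2.41 − 0.8954/2.3000 = 2.0207

2.02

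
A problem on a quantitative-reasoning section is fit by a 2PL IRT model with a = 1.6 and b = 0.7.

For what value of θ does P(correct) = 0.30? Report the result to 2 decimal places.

P(θ) = 1 / (1 + exp(−a(θ − b)))
logit = ln(0.3000/0.7000) = -0.8473
θ = b + logit/(a) = 0.7 + (-0.8473)/1.6000 = 0.1704

0.17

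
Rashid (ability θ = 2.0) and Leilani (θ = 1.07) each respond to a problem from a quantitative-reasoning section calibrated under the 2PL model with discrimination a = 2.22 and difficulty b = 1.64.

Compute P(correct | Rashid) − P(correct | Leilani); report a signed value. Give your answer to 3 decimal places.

P(θ) = 1 / (1 + exp(−a(θ − b)))
P(Rashid) = 0.6898  [exponent 0.7992]
P(Leilani) = 0.2200  [exponent -1.2654]
Difference = 0.6898 − 0.2200 = 0.4698

0.470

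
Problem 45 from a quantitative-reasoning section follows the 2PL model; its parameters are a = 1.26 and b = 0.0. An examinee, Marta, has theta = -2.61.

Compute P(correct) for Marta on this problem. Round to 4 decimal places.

0.0360

P(theta) = 1 / (1 + exp(−a(theta − b)))
Exponent: 1.26 × (-2.61 − 0.0) = -3.2886
1/(1 + e^{3.2886}) = 0.0360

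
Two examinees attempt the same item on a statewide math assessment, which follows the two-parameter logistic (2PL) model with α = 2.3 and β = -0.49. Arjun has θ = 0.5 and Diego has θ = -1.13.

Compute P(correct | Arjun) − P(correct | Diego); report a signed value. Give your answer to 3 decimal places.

0.720

P(θ) = 1 / (1 + exp(−α(θ − β)))
P(Arjun) = 0.9070  [exponent 2.2770]
P(Diego) = 0.1866  [exponent -1.4720]
Difference = 0.9070 − 0.1866 = 0.7203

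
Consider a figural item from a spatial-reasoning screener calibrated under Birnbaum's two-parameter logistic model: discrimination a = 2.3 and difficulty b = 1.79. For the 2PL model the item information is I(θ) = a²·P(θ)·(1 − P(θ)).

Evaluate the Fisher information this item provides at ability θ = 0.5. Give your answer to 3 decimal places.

0.246

P = 1/(1+e^{2.9670}) = 0.0489
P(1−P) = 0.0489 × 0.9511 = 0.0465
I = a² × P(1−P) = 2.3² × 0.0465 = 0.24622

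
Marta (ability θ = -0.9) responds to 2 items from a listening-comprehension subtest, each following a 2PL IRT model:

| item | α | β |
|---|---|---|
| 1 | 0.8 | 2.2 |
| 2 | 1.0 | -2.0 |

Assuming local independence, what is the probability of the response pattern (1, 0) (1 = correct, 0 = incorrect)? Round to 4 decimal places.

0.0193

P(θ) = 1 / (1 + exp(−α(θ − β)))
P_1 = 1/(1+e^{2.4800}) = 0.0773
P_2 = 1/(1+e^{-1.1000}) = 0.7503
L = P_1 × (1−P_2) = 0.0773 × 0.2497 = 0.01930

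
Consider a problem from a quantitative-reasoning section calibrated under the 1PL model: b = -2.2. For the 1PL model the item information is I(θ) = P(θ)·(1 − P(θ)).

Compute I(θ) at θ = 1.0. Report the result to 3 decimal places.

P = 1/(1+e^{-3.2000}) = 0.9608
P(1−P) = 0.9608 × 0.0392 = 0.0376
I = P(1−P) = 0.03763

0.038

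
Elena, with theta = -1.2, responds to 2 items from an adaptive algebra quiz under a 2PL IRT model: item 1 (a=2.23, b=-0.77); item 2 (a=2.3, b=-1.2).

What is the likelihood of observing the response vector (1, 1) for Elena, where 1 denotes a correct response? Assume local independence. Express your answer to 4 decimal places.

P(theta) = 1 / (1 + exp(−a(theta − b)))
P_1 = 1/(1+e^{0.9589}) = 0.2771
P_2 = 1/(1+e^{0.0000}) = 0.5000
L = P_1 × P_2 = 0.2771 × 0.5000 = 0.13855

0.1385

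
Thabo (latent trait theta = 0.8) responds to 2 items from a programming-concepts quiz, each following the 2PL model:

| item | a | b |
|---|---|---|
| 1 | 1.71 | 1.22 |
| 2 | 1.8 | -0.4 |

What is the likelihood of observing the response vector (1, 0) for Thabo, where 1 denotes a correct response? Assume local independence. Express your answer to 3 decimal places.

P(theta) = 1 / (1 + exp(−a(theta − b)))
P_1 = 1/(1+e^{0.7182}) = 0.3278
P_2 = 1/(1+e^{-2.1600}) = 0.8966
L = P_1 × (1−P_2) = 0.3278 × 0.1034 = 0.03389

0.034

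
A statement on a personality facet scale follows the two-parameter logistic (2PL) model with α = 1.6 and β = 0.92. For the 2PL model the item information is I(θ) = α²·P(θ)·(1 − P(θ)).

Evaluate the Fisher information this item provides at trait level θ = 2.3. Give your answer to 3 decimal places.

0.228

P = 1/(1+e^{-2.2080}) = 0.9010
P(1−P) = 0.9010 × 0.0990 = 0.0892
I = α² × P(1−P) = 1.6² × 0.0892 = 0.22842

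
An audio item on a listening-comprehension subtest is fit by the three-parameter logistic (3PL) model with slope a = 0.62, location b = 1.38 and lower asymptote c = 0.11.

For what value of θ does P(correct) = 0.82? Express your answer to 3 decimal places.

3.593

P(θ) = c + (1 − c) · 1 / (1 + exp(−a(θ − b)))
Remove guessing floor: (0.82 − 0.11)/(1 − 0.11) = 0.7978
logit = ln(0.7978/0.2022) = 1.3723
θ = b + logit/(a) = 1.38 + 1.3723/0.6200 = 3.5934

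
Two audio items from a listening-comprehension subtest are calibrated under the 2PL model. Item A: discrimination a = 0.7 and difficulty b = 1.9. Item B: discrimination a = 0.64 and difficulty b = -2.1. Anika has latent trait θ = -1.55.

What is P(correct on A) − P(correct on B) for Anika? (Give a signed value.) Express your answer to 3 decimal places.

-0.505

P(θ) = 1 / (1 + exp(−a(θ − b)))
P_A = 0.0820
P_B = 0.5871
P_A − P_B = -0.5051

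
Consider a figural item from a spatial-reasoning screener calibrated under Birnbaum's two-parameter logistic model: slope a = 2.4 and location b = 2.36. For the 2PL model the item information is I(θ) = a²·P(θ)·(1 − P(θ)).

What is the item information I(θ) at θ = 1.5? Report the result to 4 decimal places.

P = 1/(1+e^{2.0640}) = 0.1126
P(1−P) = 0.1126 × 0.8874 = 0.1000
I = a² × P(1−P) = 2.4² × 0.1000 = 0.57575

0.5757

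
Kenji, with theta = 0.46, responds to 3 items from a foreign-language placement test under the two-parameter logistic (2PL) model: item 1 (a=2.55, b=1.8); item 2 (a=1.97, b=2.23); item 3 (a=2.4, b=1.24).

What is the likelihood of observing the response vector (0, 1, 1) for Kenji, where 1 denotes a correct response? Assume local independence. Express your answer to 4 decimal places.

0.0038

P(theta) = 1 / (1 + exp(−a(theta − b)))
P_1 = 1/(1+e^{3.4170}) = 0.0318
P_2 = 1/(1+e^{3.4869}) = 0.0297
P_3 = 1/(1+e^{1.8720}) = 0.1333
L = (1−P_1) × P_2 × P_3 = 0.9682 × 0.0297 × 0.1333 = 0.00383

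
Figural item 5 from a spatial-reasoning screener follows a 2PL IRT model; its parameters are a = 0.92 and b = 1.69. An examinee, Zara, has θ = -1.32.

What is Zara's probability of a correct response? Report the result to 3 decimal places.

0.059

P(θ) = 1 / (1 + exp(−a(θ − b)))
Exponent: 0.92 × (-1.32 − 1.69) = -2.7692
1/(1 + e^{2.7692}) = 0.0590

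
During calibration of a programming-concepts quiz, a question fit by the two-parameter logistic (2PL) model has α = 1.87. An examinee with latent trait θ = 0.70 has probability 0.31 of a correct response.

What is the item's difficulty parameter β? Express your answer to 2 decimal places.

1.13

P(θ) = 1 / (1 + exp(−α(θ − β)))
logit(0.31) = ln(0.31/0.69) = -0.8001
β = θ − logit/(α) = 0.70 − (-0.8001)/1.8700 = 1.1279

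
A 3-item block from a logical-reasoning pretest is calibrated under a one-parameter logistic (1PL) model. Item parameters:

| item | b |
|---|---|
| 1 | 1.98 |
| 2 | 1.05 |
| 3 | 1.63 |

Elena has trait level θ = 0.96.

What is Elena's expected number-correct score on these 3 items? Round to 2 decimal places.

P(θ) = 1 / (1 + exp(−(θ − b)))
P_1 = 1/(1+e^{1.0200}) = 0.2650
P_2 = 1/(1+e^{0.0900}) = 0.4775
P_3 = 1/(1+e^{0.6700}) = 0.3385
E[score] = 0.2650 + 0.4775 + 0.3385 = 1.0810

1.08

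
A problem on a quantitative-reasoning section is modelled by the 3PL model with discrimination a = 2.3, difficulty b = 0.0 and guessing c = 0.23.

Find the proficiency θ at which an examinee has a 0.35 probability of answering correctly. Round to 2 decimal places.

P(θ) = c + (1 − c) · 1 / (1 + exp(−a(θ − b)))
Remove guessing floor: (0.35 − 0.23)/(1 − 0.23) = 0.1558
logit = ln(0.1558/0.8442) = -1.6895
θ = b + logit/(a) = 0.0 + (-1.6895)/2.3000 = -0.7346

-0.73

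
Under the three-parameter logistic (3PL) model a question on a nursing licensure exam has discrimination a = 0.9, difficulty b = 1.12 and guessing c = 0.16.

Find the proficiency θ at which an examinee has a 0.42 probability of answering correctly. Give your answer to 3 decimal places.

0.229

P(θ) = c + (1 − c) · 1 / (1 + exp(−a(θ − b)))
Remove guessing floor: (0.42 − 0.16)/(1 − 0.16) = 0.3095
logit = ln(0.3095/0.6905) = -0.8023
θ = b + logit/(a) = 1.12 + (-0.8023)/0.9000 = 0.2285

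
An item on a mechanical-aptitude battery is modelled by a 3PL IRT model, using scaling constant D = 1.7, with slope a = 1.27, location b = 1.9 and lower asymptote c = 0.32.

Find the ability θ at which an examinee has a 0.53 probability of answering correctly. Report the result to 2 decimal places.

P(θ) = c + (1 − c) · 1 / (1 + exp(−D·a(θ − b)))
Remove guessing floor: (0.53 − 0.32)/(1 − 0.32) = 0.3088
logit = ln(0.3088/0.6912) = -0.8056
θ = b + logit/(1.7·a) = 1.9 + (-0.8056)/2.1590 = 1.5269

1.53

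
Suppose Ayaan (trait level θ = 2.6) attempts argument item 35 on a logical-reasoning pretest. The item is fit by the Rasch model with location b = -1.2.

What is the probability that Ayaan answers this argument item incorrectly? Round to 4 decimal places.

P(θ) = 1 / (1 + exp(−(θ − b)))
Exponent: (2.6 − (-1.2)) = 3.8000
1/(1 + e^{-3.8000}) = 0.9781
P = 0.9781
P(incorrect) = 1 − 0.9781 = 0.0219

0.0219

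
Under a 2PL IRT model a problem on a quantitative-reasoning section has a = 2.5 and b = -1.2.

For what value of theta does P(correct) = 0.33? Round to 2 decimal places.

-1.48

P(theta) = 1 / (1 + exp(−a(theta − b)))
logit = ln(0.3300/0.6700) = -0.7082
theta = b + logit/(a) = -1.2 + (-0.7082)/2.5000 = -1.4833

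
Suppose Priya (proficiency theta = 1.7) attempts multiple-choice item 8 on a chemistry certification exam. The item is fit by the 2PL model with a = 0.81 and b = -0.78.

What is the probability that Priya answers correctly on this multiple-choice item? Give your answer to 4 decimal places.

0.8817

P(theta) = 1 / (1 + exp(−a(theta − b)))
Exponent: 0.81 × (1.7 − (-0.78)) = 2.0088
1/(1 + e^{-2.0088}) = 0.8817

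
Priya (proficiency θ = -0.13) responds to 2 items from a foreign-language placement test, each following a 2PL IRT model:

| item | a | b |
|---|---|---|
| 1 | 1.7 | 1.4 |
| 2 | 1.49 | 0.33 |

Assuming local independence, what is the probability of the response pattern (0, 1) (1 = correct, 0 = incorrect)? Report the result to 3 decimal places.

P(θ) = 1 / (1 + exp(−a(θ − b)))
P_1 = 1/(1+e^{2.6010}) = 0.0691
P_2 = 1/(1+e^{0.6854}) = 0.3351
L = (1−P_1) × P_2 = 0.9309 × 0.3351 = 0.31191

0.312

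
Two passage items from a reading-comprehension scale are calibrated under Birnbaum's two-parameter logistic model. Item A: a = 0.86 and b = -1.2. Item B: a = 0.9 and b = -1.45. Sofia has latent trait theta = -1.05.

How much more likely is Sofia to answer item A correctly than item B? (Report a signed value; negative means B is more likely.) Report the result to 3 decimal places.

P(theta) = 1 / (1 + exp(−a(theta − b)))
P_A = 0.5322
P_B = 0.5890
P_A − P_B = -0.0568

-0.057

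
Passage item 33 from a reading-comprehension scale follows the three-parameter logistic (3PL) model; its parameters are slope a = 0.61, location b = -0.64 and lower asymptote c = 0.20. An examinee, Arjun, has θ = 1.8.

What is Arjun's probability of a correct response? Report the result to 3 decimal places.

P(θ) = c + (1 − c) · 1 / (1 + exp(−a(θ − b)))
Exponent: 0.61 × (1.8 − (-0.64)) = 1.4884
1/(1 + e^{-1.4884}) = 0.8158
P = 0.20 + 0.80 × 0.8158 = 0.8527

0.853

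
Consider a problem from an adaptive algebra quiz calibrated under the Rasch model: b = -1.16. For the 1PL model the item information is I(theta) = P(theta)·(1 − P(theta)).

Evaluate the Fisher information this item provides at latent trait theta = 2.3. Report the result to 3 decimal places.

0.030

P = 1/(1+e^{-3.4600}) = 0.9695
P(1−P) = 0.9695 × 0.0305 = 0.0295
I = P(1−P) = 0.02954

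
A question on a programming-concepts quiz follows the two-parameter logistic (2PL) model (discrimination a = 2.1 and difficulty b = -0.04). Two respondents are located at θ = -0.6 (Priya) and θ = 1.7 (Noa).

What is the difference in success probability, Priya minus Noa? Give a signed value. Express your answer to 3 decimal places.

P(θ) = 1 / (1 + exp(−a(θ − b)))
P(Priya) = 0.2358  [exponent -1.1760]
P(Noa) = 0.9748  [exponent 3.6540]
Difference = 0.2358 − 0.9748 = -0.7390

-0.739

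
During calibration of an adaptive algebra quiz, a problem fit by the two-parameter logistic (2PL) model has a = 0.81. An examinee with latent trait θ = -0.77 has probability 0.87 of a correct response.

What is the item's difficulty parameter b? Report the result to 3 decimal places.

-3.117

P(θ) = 1 / (1 + exp(−a(θ − b)))
logit(0.87) = ln(0.87/0.13) = 1.9010
b = θ − logit/(a) = -0.77 − 1.9010/0.8100 = -3.1169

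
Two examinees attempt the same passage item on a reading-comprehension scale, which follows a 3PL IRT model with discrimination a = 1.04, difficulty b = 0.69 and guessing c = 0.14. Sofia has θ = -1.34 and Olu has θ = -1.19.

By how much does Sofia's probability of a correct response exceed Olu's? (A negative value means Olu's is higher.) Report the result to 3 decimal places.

P(θ) = c + (1 − c) · 1 / (1 + exp(−a(θ − b)))
P(Sofia) = 0.2329  [exponent -2.1112]
P(Olu) = 0.2466  [exponent -1.9552]
Difference = 0.2329 − 0.2466 = -0.0137

-0.014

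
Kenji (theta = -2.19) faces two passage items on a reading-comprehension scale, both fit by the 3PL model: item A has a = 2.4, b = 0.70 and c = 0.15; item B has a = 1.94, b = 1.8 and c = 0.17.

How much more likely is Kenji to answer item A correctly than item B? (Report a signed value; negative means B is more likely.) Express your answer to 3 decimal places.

P(theta) = c + (1 − c) · 1 / (1 + exp(−a(theta − b)))
P_A = 0.1508
P_B = 0.1704
P_A − P_B = -0.0195

-0.020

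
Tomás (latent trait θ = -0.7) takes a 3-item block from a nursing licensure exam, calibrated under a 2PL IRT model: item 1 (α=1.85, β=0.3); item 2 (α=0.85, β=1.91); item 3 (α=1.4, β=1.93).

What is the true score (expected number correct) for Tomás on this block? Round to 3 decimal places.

P(θ) = 1 / (1 + exp(−α(θ − β)))
P_1 = 1/(1+e^{1.8500}) = 0.1359
P_2 = 1/(1+e^{2.2185}) = 0.0981
P_3 = 1/(1+e^{3.6820}) = 0.0246
E[score] = 0.1359 + 0.0981 + 0.0246 = 0.2585

0.259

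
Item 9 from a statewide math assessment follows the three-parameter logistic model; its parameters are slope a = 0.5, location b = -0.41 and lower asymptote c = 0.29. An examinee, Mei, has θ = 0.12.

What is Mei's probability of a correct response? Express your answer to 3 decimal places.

0.692

P(θ) = c + (1 − c) · 1 / (1 + exp(−a(θ − b)))
Exponent: 0.5 × (0.12 − (-0.41)) = 0.2650
1/(1 + e^{-0.2650}) = 0.5659
P = 0.29 + 0.71 × 0.5659 = 0.6918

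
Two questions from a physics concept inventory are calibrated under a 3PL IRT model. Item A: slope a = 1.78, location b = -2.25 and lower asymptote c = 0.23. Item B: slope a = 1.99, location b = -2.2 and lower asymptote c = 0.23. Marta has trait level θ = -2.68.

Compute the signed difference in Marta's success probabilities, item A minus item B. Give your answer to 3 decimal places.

0.031

P(θ) = c + (1 − c) · 1 / (1 + exp(−a(θ − b)))
P_A = 0.4745
P_B = 0.4439
P_A − P_B = 0.0305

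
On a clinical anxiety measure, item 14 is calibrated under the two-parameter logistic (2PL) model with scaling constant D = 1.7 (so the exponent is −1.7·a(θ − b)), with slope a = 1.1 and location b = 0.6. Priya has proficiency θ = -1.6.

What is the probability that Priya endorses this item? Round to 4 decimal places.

0.0161

P(θ) = 1 / (1 + exp(−D·a(θ − b)))
Exponent: 1.7 × 1.1 × (-1.6 − 0.6) = -4.1140
1/(1 + e^{4.1140}) = 0.0161
P = 0.0161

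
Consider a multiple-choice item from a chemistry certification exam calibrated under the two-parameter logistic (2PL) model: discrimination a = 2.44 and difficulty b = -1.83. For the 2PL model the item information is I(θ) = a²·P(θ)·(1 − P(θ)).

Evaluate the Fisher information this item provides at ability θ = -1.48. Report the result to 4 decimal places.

1.2469

P = 1/(1+e^{-0.8540}) = 0.7014
P(1−P) = 0.7014 × 0.2986 = 0.2094
I = a² × P(1−P) = 2.44² × 0.2094 = 1.24690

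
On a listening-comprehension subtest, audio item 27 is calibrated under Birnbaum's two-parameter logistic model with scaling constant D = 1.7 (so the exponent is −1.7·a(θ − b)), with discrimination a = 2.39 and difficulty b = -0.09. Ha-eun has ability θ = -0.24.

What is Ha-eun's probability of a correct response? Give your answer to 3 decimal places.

0.352

P(θ) = 1 / (1 + exp(−D·a(θ − b)))
Exponent: 1.7 × 2.39 × (-0.24 − (-0.09)) = -0.6094
1/(1 + e^{0.6094}) = 0.3522
P = 0.3522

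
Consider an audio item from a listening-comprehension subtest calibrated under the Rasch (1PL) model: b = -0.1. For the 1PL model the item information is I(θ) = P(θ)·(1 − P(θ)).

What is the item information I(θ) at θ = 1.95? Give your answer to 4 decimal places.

P = 1/(1+e^{-2.0500}) = 0.8859
P(1−P) = 0.8859 × 0.1141 = 0.1010
I = P(1−P) = 0.10104

0.1010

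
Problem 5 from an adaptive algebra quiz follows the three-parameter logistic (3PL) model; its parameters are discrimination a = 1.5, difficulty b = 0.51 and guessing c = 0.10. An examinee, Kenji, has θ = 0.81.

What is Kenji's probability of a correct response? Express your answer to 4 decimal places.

P(θ) = c + (1 − c) · 1 / (1 + exp(−a(θ − b)))
Exponent: 1.5 × (0.81 − 0.51) = 0.4500
1/(1 + e^{-0.4500}) = 0.6106
P = 0.10 + 0.90 × 0.6106 = 0.6496

0.6496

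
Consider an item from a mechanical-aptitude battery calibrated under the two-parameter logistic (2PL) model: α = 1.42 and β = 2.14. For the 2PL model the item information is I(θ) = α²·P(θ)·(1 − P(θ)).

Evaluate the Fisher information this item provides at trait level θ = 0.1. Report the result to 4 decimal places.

0.1000

P = 1/(1+e^{2.8968}) = 0.0523
P(1−P) = 0.0523 × 0.9477 = 0.0496
I = α² × P(1−P) = 1.42² × 0.0496 = 0.09996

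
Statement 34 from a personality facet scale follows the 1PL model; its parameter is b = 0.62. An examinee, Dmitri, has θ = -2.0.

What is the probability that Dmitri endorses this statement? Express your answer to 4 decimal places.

P(θ) = 1 / (1 + exp(−(θ − b)))
Exponent: (-2.0 − 0.62) = -2.6200
1/(1 + e^{2.6200}) = 0.0679
P = 0.0679

0.0679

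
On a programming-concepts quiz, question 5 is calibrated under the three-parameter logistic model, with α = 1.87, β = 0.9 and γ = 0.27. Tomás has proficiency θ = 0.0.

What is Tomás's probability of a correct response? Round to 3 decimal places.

0.384

P(θ) = γ + (1 − γ) · 1 / (1 + exp(−α(θ − β)))
Exponent: 1.87 × (0.0 − 0.9) = -1.6830
1/(1 + e^{1.6830}) = 0.1567
P = 0.27 + 0.73 × 0.1567 = 0.3844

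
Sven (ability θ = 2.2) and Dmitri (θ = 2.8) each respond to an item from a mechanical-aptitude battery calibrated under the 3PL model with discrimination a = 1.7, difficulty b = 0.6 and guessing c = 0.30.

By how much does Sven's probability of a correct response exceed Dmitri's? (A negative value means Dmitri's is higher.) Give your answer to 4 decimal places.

P(θ) = c + (1 − c) · 1 / (1 + exp(−a(θ − b)))
P(Sven) = 0.9567  [exponent 2.7200]
P(Dmitri) = 0.9838  [exponent 3.7400]
Difference = 0.9567 − 0.9838 = -0.0270

-0.0270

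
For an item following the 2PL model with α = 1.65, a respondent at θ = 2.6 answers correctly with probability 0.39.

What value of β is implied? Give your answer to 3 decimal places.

P(θ) = 1 / (1 + exp(−α(θ − β)))
logit(0.39) = ln(0.39/0.61) = -0.4473
β = θ − logit/(α) = 2.6 − (-0.4473)/1.6500 = 2.8711

2.871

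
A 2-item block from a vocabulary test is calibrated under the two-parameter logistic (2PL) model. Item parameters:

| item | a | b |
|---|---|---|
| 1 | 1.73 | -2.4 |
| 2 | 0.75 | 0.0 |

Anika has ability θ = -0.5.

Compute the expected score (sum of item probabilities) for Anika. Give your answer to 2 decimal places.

P(θ) = 1 / (1 + exp(−a(θ − b)))
P_1 = 1/(1+e^{-3.2870}) = 0.9640
P_2 = 1/(1+e^{0.3750}) = 0.4073
E[score] = 0.9640 + 0.4073 = 1.3713

1.37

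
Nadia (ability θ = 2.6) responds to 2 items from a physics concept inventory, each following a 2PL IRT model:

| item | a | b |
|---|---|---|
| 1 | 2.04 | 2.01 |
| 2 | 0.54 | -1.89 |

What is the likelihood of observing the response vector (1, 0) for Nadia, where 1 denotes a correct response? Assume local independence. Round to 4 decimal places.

P(θ) = 1 / (1 + exp(−a(θ − b)))
P_1 = 1/(1+e^{-1.2036}) = 0.7692
P_2 = 1/(1+e^{-2.4246}) = 0.9187
L = P_1 × (1−P_2) = 0.7692 × 0.0813 = 0.06255

0.0625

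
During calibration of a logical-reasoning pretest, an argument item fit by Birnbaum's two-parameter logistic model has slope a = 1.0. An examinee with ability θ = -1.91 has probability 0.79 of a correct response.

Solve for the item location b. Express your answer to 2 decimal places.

P(θ) = 1 / (1 + exp(−a(θ − b)))
logit(0.79) = ln(0.79/0.21) = 1.3249
b = θ − logit/(a) = -1.91 − 1.3249/1.0000 = -3.2349

-3.23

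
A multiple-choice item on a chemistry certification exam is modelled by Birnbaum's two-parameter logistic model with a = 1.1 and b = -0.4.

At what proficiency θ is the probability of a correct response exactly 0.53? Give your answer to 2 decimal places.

P(θ) = 1 / (1 + exp(−a(θ − b)))
logit = ln(0.5300/0.4700) = 0.1201
θ = b + logit/(a) = -0.4 + 0.1201/1.1000 = -0.2908

-0.29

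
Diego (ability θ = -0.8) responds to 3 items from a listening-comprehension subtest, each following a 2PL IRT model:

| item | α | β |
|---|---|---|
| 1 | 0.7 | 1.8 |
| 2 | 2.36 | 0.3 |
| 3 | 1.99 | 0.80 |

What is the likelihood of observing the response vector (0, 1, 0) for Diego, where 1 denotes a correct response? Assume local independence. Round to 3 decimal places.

0.057

P(θ) = 1 / (1 + exp(−α(θ − β)))
P_1 = 1/(1+e^{1.8200}) = 0.1394
P_2 = 1/(1+e^{2.5960}) = 0.0694
P_3 = 1/(1+e^{3.1840}) = 0.0398
L = (1−P_1) × P_2 × (1−P_3) = 0.8606 × 0.0694 × 0.9602 = 0.05734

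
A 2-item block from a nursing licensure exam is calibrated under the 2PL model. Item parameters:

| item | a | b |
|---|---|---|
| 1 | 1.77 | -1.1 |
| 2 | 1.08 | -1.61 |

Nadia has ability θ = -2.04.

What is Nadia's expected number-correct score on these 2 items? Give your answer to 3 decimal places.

P(θ) = 1 / (1 + exp(−a(θ − b)))
P_1 = 1/(1+e^{1.6638}) = 0.1593
P_2 = 1/(1+e^{0.4644}) = 0.3859
E[score] = 0.1593 + 0.3859 = 0.5452

0.545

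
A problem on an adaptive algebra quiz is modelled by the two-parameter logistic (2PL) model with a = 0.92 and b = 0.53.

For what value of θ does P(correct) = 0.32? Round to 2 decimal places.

P(θ) = 1 / (1 + exp(−a(θ − b)))
logit = ln(0.3200/0.6800) = -0.7538
θ = b + logit/(a) = 0.53 + (-0.7538)/0.9200 = -0.2893

-0.29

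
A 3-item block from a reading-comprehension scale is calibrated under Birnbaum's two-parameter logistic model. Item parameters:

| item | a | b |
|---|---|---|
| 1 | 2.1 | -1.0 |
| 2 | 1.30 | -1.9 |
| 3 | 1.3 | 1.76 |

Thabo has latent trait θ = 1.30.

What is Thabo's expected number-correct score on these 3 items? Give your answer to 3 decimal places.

2.332

P(θ) = 1 / (1 + exp(−a(θ − b)))
P_1 = 1/(1+e^{-4.8300}) = 0.9921
P_2 = 1/(1+e^{-4.1600}) = 0.9846
P_3 = 1/(1+e^{0.5980}) = 0.3548
E[score] = 0.9921 + 0.9846 + 0.3548 = 2.3315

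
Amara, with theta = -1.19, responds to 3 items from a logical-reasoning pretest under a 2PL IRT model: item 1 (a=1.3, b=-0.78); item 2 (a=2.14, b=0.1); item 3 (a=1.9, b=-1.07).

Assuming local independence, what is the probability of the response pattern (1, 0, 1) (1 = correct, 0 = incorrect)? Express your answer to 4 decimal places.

P(theta) = 1 / (1 + exp(−a(theta − b)))
P_1 = 1/(1+e^{0.5330}) = 0.3698
P_2 = 1/(1+e^{2.7606}) = 0.0595
P_3 = 1/(1+e^{0.2280}) = 0.4432
L = P_1 × (1−P_2) × P_3 = 0.3698 × 0.9405 × 0.4432 = 0.15417

0.1542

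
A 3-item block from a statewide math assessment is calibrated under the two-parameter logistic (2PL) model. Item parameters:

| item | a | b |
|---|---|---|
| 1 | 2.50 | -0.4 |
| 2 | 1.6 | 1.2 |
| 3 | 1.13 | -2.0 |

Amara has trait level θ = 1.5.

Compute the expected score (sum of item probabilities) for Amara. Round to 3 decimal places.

2.590

P(θ) = 1 / (1 + exp(−a(θ − b)))
P_1 = 1/(1+e^{-4.7500}) = 0.9914
P_2 = 1/(1+e^{-0.4800}) = 0.6177
P_3 = 1/(1+e^{-3.9550}) = 0.9812
E[score] = 0.9914 + 0.6177 + 0.9812 = 2.5904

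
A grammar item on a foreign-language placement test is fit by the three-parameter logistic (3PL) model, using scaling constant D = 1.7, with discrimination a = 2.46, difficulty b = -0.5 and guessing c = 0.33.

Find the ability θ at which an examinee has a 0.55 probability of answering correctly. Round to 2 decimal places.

P(θ) = c + (1 − c) · 1 / (1 + exp(−D·a(θ − b)))
Remove guessing floor: (0.55 − 0.33)/(1 − 0.33) = 0.3284
logit = ln(0.3284/0.6716) = -0.7156
θ = b + logit/(1.7·a) = -0.5 + (-0.7156)/4.1820 = -0.6711

-0.67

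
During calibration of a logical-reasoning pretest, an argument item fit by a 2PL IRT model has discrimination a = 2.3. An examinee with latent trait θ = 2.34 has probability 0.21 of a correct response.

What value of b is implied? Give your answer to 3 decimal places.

P(θ) = 1 / (1 + exp(−a(θ − b)))
logit(0.21) = ln(0.21/0.79) = -1.3249
b = θ − logit/(a) = 2.34 − (-1.3249)/2.3000 = 2.9161

2.916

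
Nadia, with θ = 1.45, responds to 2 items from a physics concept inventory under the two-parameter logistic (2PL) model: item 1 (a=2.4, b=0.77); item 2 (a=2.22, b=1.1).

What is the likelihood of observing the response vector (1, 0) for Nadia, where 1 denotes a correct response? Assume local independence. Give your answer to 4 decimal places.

P(θ) = 1 / (1 + exp(−a(θ − b)))
P_1 = 1/(1+e^{-1.6320}) = 0.8364
P_2 = 1/(1+e^{-0.7770}) = 0.6850
L = P_1 × (1−P_2) = 0.8364 × 0.3150 = 0.26345

0.2635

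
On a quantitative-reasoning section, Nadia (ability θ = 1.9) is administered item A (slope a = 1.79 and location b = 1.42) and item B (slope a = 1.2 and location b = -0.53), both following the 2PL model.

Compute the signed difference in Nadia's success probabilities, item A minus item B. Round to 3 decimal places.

P(θ) = 1 / (1 + exp(−a(θ − b)))
P_A = 0.7025
P_B = 0.9486
P_A − P_B = -0.2461

-0.246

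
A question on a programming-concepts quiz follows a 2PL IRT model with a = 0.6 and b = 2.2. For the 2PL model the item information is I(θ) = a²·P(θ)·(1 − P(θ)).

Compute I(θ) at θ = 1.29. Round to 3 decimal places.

P = 1/(1+e^{0.5460}) = 0.3668
P(1−P) = 0.3668 × 0.6332 = 0.2323
I = a² × P(1−P) = 0.6² × 0.2323 = 0.08361

0.084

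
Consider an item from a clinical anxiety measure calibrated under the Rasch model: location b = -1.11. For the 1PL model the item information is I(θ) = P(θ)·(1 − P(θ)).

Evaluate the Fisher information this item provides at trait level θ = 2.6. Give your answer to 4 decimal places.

0.0233

P = 1/(1+e^{-3.7100}) = 0.9761
P(1−P) = 0.9761 × 0.0239 = 0.0233
I = P(1−P) = 0.02332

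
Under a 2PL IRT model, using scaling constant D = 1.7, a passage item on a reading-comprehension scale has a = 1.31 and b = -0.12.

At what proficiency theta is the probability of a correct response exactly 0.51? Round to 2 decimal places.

P(theta) = 1 / (1 + exp(−D·a(theta − b)))
logit = ln(0.5100/0.4900) = 0.0400
theta = b + logit/(1.7·a) = -0.12 + 0.0400/2.2270 = -0.1020

-0.10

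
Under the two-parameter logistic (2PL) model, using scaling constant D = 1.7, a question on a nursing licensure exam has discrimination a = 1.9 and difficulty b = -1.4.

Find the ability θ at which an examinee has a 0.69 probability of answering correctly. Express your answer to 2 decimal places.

P(θ) = 1 / (1 + exp(−D·a(θ − b)))
logit = ln(0.6900/0.3100) = 0.8001
θ = b + logit/(1.7·a) = -1.4 + 0.8001/3.2300 = -1.1523

-1.15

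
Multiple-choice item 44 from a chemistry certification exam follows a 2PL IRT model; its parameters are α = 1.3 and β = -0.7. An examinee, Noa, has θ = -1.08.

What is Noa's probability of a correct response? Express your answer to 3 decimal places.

P(θ) = 1 / (1 + exp(−α(θ − β)))
Exponent: 1.3 × (-1.08 − (-0.7)) = -0.4940
1/(1 + e^{0.4940}) = 0.3790

0.379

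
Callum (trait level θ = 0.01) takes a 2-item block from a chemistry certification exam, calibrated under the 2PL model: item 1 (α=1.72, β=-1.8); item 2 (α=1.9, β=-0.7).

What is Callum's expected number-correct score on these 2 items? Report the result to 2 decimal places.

1.75

P(θ) = 1 / (1 + exp(−α(θ − β)))
P_1 = 1/(1+e^{-3.1132}) = 0.9574
P_2 = 1/(1+e^{-1.3490}) = 0.7940
E[score] = 0.9574 + 0.7940 = 1.7514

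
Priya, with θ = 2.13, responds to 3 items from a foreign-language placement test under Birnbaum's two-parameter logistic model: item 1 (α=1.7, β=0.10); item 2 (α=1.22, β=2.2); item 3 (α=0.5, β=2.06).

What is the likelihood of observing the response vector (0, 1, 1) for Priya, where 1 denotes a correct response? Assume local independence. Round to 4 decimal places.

0.0075

P(θ) = 1 / (1 + exp(−α(θ − β)))
P_1 = 1/(1+e^{-3.4510}) = 0.9693
P_2 = 1/(1+e^{0.0854}) = 0.4787
P_3 = 1/(1+e^{-0.0350}) = 0.5087
L = (1−P_1) × P_2 × P_3 = 0.0307 × 0.4787 × 0.5087 = 0.00749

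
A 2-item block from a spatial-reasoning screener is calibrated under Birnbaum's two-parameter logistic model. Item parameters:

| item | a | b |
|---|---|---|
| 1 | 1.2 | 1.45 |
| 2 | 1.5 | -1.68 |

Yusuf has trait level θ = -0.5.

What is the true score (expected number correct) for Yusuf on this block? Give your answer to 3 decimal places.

0.942

P(θ) = 1 / (1 + exp(−a(θ − b)))
P_1 = 1/(1+e^{2.3400}) = 0.0879
P_2 = 1/(1+e^{-1.7700}) = 0.8545
E[score] = 0.0879 + 0.8545 = 0.9423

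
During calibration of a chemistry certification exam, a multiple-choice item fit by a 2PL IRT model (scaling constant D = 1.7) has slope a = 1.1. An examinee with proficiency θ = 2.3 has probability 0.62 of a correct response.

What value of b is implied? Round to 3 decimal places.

2.038

P(θ) = 1 / (1 + exp(−D·a(θ − b)))
logit(0.62) = ln(0.62/0.38) = 0.4895
b = θ − logit/(1.7·a) = 2.3 − 0.4895/1.8700 = 2.0382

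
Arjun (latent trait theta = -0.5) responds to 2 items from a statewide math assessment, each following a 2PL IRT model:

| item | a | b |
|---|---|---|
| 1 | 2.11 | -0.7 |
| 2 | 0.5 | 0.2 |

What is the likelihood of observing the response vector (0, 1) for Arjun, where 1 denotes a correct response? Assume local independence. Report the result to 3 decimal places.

P(theta) = 1 / (1 + exp(−a(theta − b)))
P_1 = 1/(1+e^{-0.4220}) = 0.6040
P_2 = 1/(1+e^{0.3500}) = 0.4134
L = (1−P_1) × P_2 = 0.3960 × 0.4134 = 0.16372

0.164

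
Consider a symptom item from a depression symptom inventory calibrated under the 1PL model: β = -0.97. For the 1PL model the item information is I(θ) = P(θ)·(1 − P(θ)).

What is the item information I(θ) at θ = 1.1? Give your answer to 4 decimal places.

P = 1/(1+e^{-2.0700}) = 0.8880
P(1−P) = 0.8880 × 0.1120 = 0.0995
I = P(1−P) = 0.09949

0.0995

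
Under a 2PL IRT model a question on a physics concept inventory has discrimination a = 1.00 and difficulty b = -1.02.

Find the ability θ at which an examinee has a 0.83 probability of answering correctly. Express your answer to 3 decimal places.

P(θ) = 1 / (1 + exp(−a(θ − b)))
logit = ln(0.8300/0.1700) = 1.5856
θ = b + logit/(a) = -1.02 + 1.5856/1.0000 = 0.5656

0.566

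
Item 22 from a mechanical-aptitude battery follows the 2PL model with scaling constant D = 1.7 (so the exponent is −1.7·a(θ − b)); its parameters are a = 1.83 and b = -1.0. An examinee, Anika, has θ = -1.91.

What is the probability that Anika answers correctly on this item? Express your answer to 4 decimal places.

0.0557

P(θ) = 1 / (1 + exp(−D·a(θ − b)))
Exponent: 1.7 × 1.83 × (-1.91 − (-1.0)) = -2.8310
1/(1 + e^{2.8310}) = 0.0557
P = 0.0557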